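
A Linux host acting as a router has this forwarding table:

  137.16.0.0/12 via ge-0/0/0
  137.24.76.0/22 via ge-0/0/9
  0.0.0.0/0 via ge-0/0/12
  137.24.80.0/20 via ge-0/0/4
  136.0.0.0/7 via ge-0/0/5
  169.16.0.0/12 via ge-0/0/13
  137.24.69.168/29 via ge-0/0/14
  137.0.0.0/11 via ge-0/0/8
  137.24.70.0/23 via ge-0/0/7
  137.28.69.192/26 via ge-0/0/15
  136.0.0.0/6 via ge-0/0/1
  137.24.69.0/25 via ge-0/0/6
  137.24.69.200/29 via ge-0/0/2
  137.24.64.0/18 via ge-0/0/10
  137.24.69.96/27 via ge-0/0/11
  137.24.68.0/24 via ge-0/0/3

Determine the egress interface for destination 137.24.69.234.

Routes whose prefix contains 137.24.69.234:
  0.0.0.0/0 (default, matches everything) -> ge-0/0/12
  136.0.0.0/6 (136.0.0.0 - 139.255.255.255) -> ge-0/0/1
  136.0.0.0/7 (136.0.0.0 - 137.255.255.255) -> ge-0/0/5
  137.0.0.0/11 (137.0.0.0 - 137.31.255.255) -> ge-0/0/8
  137.16.0.0/12 (137.16.0.0 - 137.31.255.255) -> ge-0/0/0
  137.24.64.0/18 (137.24.64.0 - 137.24.127.255) -> ge-0/0/10
More-specific entries that do NOT match:
  137.24.69.168/29 (137.24.69.168 - 137.24.69.175) does not contain 137.24.69.234
  137.24.69.200/29 (137.24.69.200 - 137.24.69.207) does not contain 137.24.69.234
  137.24.69.96/27 (137.24.69.96 - 137.24.69.127) does not contain 137.24.69.234
  137.28.69.192/26 (137.28.69.192 - 137.28.69.255) does not contain 137.24.69.234
  137.24.69.0/25 (137.24.69.0 - 137.24.69.127) does not contain 137.24.69.234
  137.24.68.0/24 (137.24.68.0 - 137.24.68.255) does not contain 137.24.69.234
  137.24.70.0/23 (137.24.70.0 - 137.24.71.255) does not contain 137.24.69.234
  137.24.76.0/22 (137.24.76.0 - 137.24.79.255) does not contain 137.24.69.234
  137.24.80.0/20 (137.24.80.0 - 137.24.95.255) does not contain 137.24.69.234
Longest matching prefix is /18 -> interface ge-0/0/10.

ge-0/0/10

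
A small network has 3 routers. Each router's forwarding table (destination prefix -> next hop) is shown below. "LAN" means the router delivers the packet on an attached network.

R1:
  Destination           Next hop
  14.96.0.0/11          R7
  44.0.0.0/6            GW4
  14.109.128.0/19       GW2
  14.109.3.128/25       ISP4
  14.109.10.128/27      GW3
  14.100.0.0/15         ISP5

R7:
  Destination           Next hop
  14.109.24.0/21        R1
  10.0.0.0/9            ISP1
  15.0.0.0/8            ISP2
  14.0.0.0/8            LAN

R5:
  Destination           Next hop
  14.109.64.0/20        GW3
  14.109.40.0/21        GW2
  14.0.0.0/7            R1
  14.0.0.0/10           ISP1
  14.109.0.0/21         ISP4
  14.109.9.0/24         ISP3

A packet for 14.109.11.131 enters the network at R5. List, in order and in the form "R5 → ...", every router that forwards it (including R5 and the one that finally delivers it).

At R5: longest match for 14.109.11.131 is 14.0.0.0/7 -> R1
At R1: longest match for 14.109.11.131 is 14.96.0.0/11 -> R7
At R7: longest match for 14.109.11.131 is 14.0.0.0/8 -> LAN

R5 → R1 → R7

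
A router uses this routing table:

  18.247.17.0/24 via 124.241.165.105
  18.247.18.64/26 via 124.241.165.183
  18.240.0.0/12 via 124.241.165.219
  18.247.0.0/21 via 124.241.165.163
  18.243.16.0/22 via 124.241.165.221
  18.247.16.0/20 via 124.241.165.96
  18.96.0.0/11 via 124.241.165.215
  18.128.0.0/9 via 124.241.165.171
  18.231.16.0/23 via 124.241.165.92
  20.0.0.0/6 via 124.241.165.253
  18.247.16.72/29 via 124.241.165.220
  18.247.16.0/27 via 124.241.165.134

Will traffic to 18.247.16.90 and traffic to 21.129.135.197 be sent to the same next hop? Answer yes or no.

18.247.16.90: longest match 18.247.16.0/20 -> 124.241.165.96
21.129.135.197: longest match 20.0.0.0/6 -> 124.241.165.253

no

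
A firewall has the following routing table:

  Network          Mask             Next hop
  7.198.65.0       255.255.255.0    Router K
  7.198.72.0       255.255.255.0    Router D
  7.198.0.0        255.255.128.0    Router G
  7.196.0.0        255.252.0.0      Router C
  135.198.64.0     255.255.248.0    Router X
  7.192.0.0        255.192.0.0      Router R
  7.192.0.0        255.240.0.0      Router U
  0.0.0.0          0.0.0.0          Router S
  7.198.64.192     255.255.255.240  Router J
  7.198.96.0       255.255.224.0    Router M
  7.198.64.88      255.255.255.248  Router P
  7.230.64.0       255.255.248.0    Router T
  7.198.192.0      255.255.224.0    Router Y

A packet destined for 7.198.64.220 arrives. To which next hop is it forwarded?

Routes whose prefix contains 7.198.64.220:
  0.0.0.0/0 (default, matches everything) -> Router S
  7.192.0.0/10 (7.192.0.0 - 7.255.255.255) -> Router R
  7.192.0.0/12 (7.192.0.0 - 7.207.255.255) -> Router U
  7.196.0.0/14 (7.196.0.0 - 7.199.255.255) -> Router C
  7.198.0.0/17 (7.198.0.0 - 7.198.127.255) -> Router G
More-specific entries that do NOT match:
  7.198.64.88/29 (7.198.64.88 - 7.198.64.95) does not contain 7.198.64.220
  7.198.64.192/28 (7.198.64.192 - 7.198.64.207) does not contain 7.198.64.220
  7.198.65.0/24 (7.198.65.0 - 7.198.65.255) does not contain 7.198.64.220
  7.198.72.0/24 (7.198.72.0 - 7.198.72.255) does not contain 7.198.64.220
  135.198.64.0/21 (135.198.64.0 - 135.198.71.255) does not contain 7.198.64.220
  7.230.64.0/21 (7.230.64.0 - 7.230.71.255) does not contain 7.198.64.220
  7.198.96.0/19 (7.198.96.0 - 7.198.127.255) does not contain 7.198.64.220
  7.198.192.0/19 (7.198.192.0 - 7.198.223.255) does not contain 7.198.64.220
Longest matching prefix is /17 -> next hop Router G.

Router G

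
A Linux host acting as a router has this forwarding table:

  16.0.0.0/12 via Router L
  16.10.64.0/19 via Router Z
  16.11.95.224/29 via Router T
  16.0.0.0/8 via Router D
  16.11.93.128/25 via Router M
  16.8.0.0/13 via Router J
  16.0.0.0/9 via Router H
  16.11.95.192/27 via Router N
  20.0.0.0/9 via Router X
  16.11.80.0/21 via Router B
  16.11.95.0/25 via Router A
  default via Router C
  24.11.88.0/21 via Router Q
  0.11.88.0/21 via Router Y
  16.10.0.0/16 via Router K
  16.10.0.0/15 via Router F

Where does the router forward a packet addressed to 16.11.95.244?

Router F

Routes whose prefix contains 16.11.95.244:
  0.0.0.0/0 (default, matches everything) -> Router C
  16.0.0.0/8 (16.0.0.0 - 16.255.255.255) -> Router D
  16.0.0.0/9 (16.0.0.0 - 16.127.255.255) -> Router H
  16.0.0.0/12 (16.0.0.0 - 16.15.255.255) -> Router L
  16.8.0.0/13 (16.8.0.0 - 16.15.255.255) -> Router J
  16.10.0.0/15 (16.10.0.0 - 16.11.255.255) -> Router F
More-specific entries that do NOT match:
  16.11.95.224/29 (16.11.95.224 - 16.11.95.231) does not contain 16.11.95.244
  16.11.95.192/27 (16.11.95.192 - 16.11.95.223) does not contain 16.11.95.244
  16.11.93.128/25 (16.11.93.128 - 16.11.93.255) does not contain 16.11.95.244
  16.11.95.0/25 (16.11.95.0 - 16.11.95.127) does not contain 16.11.95.244
  16.11.80.0/21 (16.11.80.0 - 16.11.87.255) does not contain 16.11.95.244
  24.11.88.0/21 (24.11.88.0 - 24.11.95.255) does not contain 16.11.95.244
  0.11.88.0/21 (0.11.88.0 - 0.11.95.255) does not contain 16.11.95.244
  16.10.64.0/19 (16.10.64.0 - 16.10.95.255) does not contain 16.11.95.244
  16.10.0.0/16 (16.10.0.0 - 16.10.255.255) does not contain 16.11.95.244
Longest matching prefix is /15 -> next hop Router F.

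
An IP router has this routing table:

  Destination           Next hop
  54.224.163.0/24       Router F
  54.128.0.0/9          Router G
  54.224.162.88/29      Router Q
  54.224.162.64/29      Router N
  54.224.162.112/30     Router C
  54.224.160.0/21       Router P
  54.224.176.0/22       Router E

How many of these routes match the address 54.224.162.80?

2

Prefixes containing 54.224.162.80:
  54.128.0.0/9 (54.128.0.0 - 54.255.255.255)
  54.224.160.0/21 (54.224.160.0 - 54.224.167.255)
Total matching entries: 2.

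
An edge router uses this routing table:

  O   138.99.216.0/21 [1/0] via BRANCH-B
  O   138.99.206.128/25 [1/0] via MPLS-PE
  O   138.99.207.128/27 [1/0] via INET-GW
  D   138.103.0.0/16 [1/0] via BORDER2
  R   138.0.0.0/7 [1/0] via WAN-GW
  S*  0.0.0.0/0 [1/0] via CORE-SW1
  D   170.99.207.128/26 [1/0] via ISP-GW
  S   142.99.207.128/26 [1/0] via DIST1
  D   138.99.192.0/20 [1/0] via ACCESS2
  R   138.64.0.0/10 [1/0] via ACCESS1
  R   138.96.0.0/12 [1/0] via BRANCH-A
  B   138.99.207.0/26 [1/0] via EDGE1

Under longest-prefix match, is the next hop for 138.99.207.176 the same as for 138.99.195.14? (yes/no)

yes

138.99.207.176: longest match 138.99.192.0/20 -> ACCESS2
138.99.195.14: longest match 138.99.192.0/20 -> ACCESS2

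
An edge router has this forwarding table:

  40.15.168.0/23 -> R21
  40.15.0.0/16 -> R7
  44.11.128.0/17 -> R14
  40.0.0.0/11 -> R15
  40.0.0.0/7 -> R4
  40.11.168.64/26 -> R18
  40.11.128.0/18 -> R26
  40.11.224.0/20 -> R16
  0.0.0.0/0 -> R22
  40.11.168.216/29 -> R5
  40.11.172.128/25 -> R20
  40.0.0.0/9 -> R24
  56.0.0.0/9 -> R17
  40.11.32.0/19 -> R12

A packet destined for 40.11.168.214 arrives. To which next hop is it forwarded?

Routes whose prefix contains 40.11.168.214:
  0.0.0.0/0 (default, matches everything) -> R22
  40.0.0.0/7 (40.0.0.0 - 41.255.255.255) -> R4
  40.0.0.0/9 (40.0.0.0 - 40.127.255.255) -> R24
  40.0.0.0/11 (40.0.0.0 - 40.31.255.255) -> R15
  40.11.128.0/18 (40.11.128.0 - 40.11.191.255) -> R26
More-specific entries that do NOT match:
  40.11.168.216/29 (40.11.168.216 - 40.11.168.223) does not contain 40.11.168.214
  40.11.168.64/26 (40.11.168.64 - 40.11.168.127) does not contain 40.11.168.214
  40.11.172.128/25 (40.11.172.128 - 40.11.172.255) does not contain 40.11.168.214
  40.15.168.0/23 (40.15.168.0 - 40.15.169.255) does not contain 40.11.168.214
  40.11.224.0/20 (40.11.224.0 - 40.11.239.255) does not contain 40.11.168.214
  40.11.32.0/19 (40.11.32.0 - 40.11.63.255) does not contain 40.11.168.214
Longest matching prefix is /18 -> next hop R26.

R26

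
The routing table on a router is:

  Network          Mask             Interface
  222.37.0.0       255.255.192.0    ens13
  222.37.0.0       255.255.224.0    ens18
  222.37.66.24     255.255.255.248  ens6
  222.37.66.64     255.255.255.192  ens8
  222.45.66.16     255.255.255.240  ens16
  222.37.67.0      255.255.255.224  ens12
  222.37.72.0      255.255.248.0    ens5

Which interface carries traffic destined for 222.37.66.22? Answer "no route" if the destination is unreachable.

No entry's prefix contains 222.37.66.22; there is no default route.

no route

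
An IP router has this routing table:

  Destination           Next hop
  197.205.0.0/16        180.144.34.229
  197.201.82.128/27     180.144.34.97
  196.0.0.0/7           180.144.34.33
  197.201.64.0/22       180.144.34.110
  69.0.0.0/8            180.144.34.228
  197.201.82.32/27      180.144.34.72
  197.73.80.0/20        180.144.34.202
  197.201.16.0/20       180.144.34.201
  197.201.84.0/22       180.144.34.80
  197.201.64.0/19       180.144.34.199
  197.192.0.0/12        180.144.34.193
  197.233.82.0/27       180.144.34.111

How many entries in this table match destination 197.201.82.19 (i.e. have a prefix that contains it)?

3

Prefixes containing 197.201.82.19:
  196.0.0.0/7 (196.0.0.0 - 197.255.255.255)
  197.192.0.0/12 (197.192.0.0 - 197.207.255.255)
  197.201.64.0/19 (197.201.64.0 - 197.201.95.255)
Total matching entries: 3.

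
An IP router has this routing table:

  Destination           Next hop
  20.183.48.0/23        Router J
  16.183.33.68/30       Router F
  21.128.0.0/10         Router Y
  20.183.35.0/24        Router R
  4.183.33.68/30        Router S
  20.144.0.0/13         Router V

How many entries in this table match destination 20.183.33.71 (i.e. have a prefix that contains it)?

No listed prefix contains 20.183.33.71.
Total matching entries: 0.

0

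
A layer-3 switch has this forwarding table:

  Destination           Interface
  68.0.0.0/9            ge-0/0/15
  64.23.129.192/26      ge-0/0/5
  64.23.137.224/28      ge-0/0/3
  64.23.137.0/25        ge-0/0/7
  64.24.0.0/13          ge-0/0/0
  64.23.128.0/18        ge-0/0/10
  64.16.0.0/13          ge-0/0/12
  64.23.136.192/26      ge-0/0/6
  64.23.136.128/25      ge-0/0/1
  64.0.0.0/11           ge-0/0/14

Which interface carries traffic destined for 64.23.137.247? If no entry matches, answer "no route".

Routes whose prefix contains 64.23.137.247:
  64.0.0.0/11 (64.0.0.0 - 64.31.255.255) -> ge-0/0/14
  64.16.0.0/13 (64.16.0.0 - 64.23.255.255) -> ge-0/0/12
  64.23.128.0/18 (64.23.128.0 - 64.23.191.255) -> ge-0/0/10
More-specific entries that do NOT match:
  64.23.137.224/28 (64.23.137.224 - 64.23.137.239) does not contain 64.23.137.247
  64.23.129.192/26 (64.23.129.192 - 64.23.129.255) does not contain 64.23.137.247
  64.23.136.192/26 (64.23.136.192 - 64.23.136.255) does not contain 64.23.137.247
  64.23.137.0/25 (64.23.137.0 - 64.23.137.127) does not contain 64.23.137.247
  64.23.136.128/25 (64.23.136.128 - 64.23.136.255) does not contain 64.23.137.247
Longest matching prefix is /18 -> interface ge-0/0/10.

ge-0/0/10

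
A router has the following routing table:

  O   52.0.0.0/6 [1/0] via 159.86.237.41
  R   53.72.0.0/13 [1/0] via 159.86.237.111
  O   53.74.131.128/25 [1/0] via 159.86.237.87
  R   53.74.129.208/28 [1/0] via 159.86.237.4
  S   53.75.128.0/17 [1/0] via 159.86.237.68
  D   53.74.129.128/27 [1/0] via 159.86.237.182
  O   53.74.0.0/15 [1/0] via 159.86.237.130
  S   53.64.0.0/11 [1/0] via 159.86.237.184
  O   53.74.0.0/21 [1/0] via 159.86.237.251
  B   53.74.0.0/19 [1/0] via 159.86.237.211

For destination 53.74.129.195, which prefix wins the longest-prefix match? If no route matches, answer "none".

53.74.0.0/15

Entries matching 53.74.129.195:
  52.0.0.0/6 (52.0.0.0 - 55.255.255.255)
  53.64.0.0/11 (53.64.0.0 - 53.95.255.255)
  53.72.0.0/13 (53.72.0.0 - 53.79.255.255)
  53.74.0.0/15 (53.74.0.0 - 53.75.255.255)
Most specific is 53.74.0.0/15.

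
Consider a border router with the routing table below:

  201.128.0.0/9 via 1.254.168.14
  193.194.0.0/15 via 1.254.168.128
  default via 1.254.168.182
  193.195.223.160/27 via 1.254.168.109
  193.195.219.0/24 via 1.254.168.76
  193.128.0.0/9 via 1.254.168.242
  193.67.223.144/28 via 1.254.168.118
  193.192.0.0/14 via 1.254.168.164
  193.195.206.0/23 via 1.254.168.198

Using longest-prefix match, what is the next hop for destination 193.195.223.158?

1.254.168.128

Routes whose prefix contains 193.195.223.158:
  0.0.0.0/0 (default, matches everything) -> 1.254.168.182
  193.128.0.0/9 (193.128.0.0 - 193.255.255.255) -> 1.254.168.242
  193.192.0.0/14 (193.192.0.0 - 193.195.255.255) -> 1.254.168.164
  193.194.0.0/15 (193.194.0.0 - 193.195.255.255) -> 1.254.168.128
More-specific entries that do NOT match:
  193.67.223.144/28 (193.67.223.144 - 193.67.223.159) does not contain 193.195.223.158
  193.195.223.160/27 (193.195.223.160 - 193.195.223.191) does not contain 193.195.223.158
  193.195.219.0/24 (193.195.219.0 - 193.195.219.255) does not contain 193.195.223.158
  193.195.206.0/23 (193.195.206.0 - 193.195.207.255) does not contain 193.195.223.158
Longest matching prefix is /15 -> next hop 1.254.168.128.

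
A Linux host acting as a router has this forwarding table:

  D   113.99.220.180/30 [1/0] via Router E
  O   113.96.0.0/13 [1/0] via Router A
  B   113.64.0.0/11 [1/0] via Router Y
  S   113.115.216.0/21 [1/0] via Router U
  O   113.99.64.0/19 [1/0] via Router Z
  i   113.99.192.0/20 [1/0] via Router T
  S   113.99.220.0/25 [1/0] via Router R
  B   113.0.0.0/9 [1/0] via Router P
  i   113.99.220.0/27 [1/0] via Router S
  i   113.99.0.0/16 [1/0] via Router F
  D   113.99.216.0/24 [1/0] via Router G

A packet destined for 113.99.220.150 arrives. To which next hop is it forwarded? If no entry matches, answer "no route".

Router F

Routes whose prefix contains 113.99.220.150:
  113.0.0.0/9 (113.0.0.0 - 113.127.255.255) -> Router P
  113.96.0.0/13 (113.96.0.0 - 113.103.255.255) -> Router A
  113.99.0.0/16 (113.99.0.0 - 113.99.255.255) -> Router F
More-specific entries that do NOT match:
  113.99.220.180/30 (113.99.220.180 - 113.99.220.183) does not contain 113.99.220.150
  113.99.220.0/27 (113.99.220.0 - 113.99.220.31) does not contain 113.99.220.150
  113.99.220.0/25 (113.99.220.0 - 113.99.220.127) does not contain 113.99.220.150
  113.99.216.0/24 (113.99.216.0 - 113.99.216.255) does not contain 113.99.220.150
  113.115.216.0/21 (113.115.216.0 - 113.115.223.255) does not contain 113.99.220.150
  113.99.192.0/20 (113.99.192.0 - 113.99.207.255) does not contain 113.99.220.150
  113.99.64.0/19 (113.99.64.0 - 113.99.95.255) does not contain 113.99.220.150
Longest matching prefix is /16 -> next hop Router F.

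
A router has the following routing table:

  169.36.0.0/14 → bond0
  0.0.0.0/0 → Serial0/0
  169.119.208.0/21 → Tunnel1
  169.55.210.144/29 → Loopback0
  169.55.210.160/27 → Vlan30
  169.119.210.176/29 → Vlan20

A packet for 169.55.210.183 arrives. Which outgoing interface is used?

Vlan30

Routes whose prefix contains 169.55.210.183:
  0.0.0.0/0 (default, matches everything) -> Serial0/0
  169.55.210.160/27 (169.55.210.160 - 169.55.210.191) -> Vlan30
More-specific entries that do NOT match:
  169.55.210.144/29 (169.55.210.144 - 169.55.210.151) does not contain 169.55.210.183
  169.119.210.176/29 (169.119.210.176 - 169.119.210.183) does not contain 169.55.210.183
Longest matching prefix is /27 -> interface Vlan30.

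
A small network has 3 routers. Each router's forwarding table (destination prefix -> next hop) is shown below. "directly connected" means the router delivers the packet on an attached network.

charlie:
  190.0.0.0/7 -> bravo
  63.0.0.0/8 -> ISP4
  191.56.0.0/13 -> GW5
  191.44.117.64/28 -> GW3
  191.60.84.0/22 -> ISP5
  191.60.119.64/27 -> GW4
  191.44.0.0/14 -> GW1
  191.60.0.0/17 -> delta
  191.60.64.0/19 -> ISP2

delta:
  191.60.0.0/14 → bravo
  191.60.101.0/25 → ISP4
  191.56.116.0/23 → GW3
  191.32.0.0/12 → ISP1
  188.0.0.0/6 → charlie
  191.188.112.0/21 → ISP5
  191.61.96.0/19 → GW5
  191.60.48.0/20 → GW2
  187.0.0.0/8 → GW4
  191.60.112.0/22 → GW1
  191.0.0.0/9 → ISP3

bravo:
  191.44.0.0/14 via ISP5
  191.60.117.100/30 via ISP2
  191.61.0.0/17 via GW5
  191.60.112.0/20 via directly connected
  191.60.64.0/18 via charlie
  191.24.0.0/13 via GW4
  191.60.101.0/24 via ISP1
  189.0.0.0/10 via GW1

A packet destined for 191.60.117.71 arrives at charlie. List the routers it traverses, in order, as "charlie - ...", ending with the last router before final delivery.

charlie - delta - bravo

At charlie: longest match for 191.60.117.71 is 191.60.0.0/17 -> delta
At delta: longest match for 191.60.117.71 is 191.60.0.0/14 -> bravo
At bravo: longest match for 191.60.117.71 is 191.60.112.0/20 -> directly connected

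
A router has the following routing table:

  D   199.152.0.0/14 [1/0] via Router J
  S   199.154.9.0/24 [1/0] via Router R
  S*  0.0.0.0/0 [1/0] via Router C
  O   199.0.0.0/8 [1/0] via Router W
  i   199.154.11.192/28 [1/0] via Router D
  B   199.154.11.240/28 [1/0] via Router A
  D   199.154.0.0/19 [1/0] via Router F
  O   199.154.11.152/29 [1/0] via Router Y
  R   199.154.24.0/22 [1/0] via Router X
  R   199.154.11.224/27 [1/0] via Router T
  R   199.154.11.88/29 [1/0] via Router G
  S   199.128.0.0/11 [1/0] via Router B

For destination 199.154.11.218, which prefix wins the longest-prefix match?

199.154.0.0/19

Entries matching 199.154.11.218:
  0.0.0.0/0 (default, matches everything)
  199.0.0.0/8 (199.0.0.0 - 199.255.255.255)
  199.128.0.0/11 (199.128.0.0 - 199.159.255.255)
  199.152.0.0/14 (199.152.0.0 - 199.155.255.255)
  199.154.0.0/19 (199.154.0.0 - 199.154.31.255)
Most specific is 199.154.0.0/19.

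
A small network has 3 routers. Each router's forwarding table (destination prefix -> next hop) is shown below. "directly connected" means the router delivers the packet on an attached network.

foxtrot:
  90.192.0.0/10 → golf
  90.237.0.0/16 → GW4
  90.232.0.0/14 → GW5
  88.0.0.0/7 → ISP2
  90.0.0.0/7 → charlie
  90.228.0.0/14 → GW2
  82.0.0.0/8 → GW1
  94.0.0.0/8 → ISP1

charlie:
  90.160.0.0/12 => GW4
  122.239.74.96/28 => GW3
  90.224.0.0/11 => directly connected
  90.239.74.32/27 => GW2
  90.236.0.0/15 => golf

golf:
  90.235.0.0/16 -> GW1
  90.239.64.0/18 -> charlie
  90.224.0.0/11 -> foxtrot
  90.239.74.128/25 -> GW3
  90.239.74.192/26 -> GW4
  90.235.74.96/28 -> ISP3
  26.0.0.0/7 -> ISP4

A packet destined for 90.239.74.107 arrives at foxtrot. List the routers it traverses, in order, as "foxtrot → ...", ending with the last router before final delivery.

foxtrot → golf → charlie

At foxtrot: longest match for 90.239.74.107 is 90.192.0.0/10 -> golf
At golf: longest match for 90.239.74.107 is 90.239.64.0/18 -> charlie
At charlie: longest match for 90.239.74.107 is 90.224.0.0/11 -> directly connected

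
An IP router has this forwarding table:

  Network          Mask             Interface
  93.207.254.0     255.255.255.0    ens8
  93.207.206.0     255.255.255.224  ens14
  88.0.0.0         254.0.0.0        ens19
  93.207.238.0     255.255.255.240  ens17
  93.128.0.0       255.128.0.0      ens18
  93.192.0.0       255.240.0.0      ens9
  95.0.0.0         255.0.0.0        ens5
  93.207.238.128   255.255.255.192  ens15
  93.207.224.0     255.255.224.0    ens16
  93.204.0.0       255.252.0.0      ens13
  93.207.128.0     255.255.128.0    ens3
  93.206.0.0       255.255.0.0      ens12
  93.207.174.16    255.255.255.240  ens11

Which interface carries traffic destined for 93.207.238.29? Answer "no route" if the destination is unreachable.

ens16

Routes whose prefix contains 93.207.238.29:
  93.128.0.0/9 (93.128.0.0 - 93.255.255.255) -> ens18
  93.192.0.0/12 (93.192.0.0 - 93.207.255.255) -> ens9
  93.204.0.0/14 (93.204.0.0 - 93.207.255.255) -> ens13
  93.207.128.0/17 (93.207.128.0 - 93.207.255.255) -> ens3
  93.207.224.0/19 (93.207.224.0 - 93.207.255.255) -> ens16
More-specific entries that do NOT match:
  93.207.238.0/28 (93.207.238.0 - 93.207.238.15) does not contain 93.207.238.29
  93.207.174.16/28 (93.207.174.16 - 93.207.174.31) does not contain 93.207.238.29
  93.207.206.0/27 (93.207.206.0 - 93.207.206.31) does not contain 93.207.238.29
  93.207.238.128/26 (93.207.238.128 - 93.207.238.191) does not contain 93.207.238.29
  93.207.254.0/24 (93.207.254.0 - 93.207.254.255) does not contain 93.207.238.29
Longest matching prefix is /19 -> interface ens16.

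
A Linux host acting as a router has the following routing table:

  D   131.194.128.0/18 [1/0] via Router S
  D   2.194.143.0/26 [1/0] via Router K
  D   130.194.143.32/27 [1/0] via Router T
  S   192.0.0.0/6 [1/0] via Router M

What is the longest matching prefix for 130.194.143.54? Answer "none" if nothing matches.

Entries matching 130.194.143.54:
  130.194.143.32/27 (130.194.143.32 - 130.194.143.63)
Most specific is 130.194.143.32/27.

130.194.143.32/27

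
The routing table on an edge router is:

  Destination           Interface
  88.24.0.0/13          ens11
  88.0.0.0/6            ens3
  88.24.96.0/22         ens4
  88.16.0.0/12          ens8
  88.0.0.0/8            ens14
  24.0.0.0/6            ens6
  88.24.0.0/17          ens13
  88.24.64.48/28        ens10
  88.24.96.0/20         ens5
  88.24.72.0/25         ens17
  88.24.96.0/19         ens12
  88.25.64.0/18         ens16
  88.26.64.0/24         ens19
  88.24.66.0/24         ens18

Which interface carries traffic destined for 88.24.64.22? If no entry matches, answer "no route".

Routes whose prefix contains 88.24.64.22:
  88.0.0.0/6 (88.0.0.0 - 91.255.255.255) -> ens3
  88.0.0.0/8 (88.0.0.0 - 88.255.255.255) -> ens14
  88.16.0.0/12 (88.16.0.0 - 88.31.255.255) -> ens8
  88.24.0.0/13 (88.24.0.0 - 88.31.255.255) -> ens11
  88.24.0.0/17 (88.24.0.0 - 88.24.127.255) -> ens13
More-specific entries that do NOT match:
  88.24.64.48/28 (88.24.64.48 - 88.24.64.63) does not contain 88.24.64.22
  88.24.72.0/25 (88.24.72.0 - 88.24.72.127) does not contain 88.24.64.22
  88.26.64.0/24 (88.26.64.0 - 88.26.64.255) does not contain 88.24.64.22
  88.24.66.0/24 (88.24.66.0 - 88.24.66.255) does not contain 88.24.64.22
  88.24.96.0/22 (88.24.96.0 - 88.24.99.255) does not contain 88.24.64.22
  88.24.96.0/20 (88.24.96.0 - 88.24.111.255) does not contain 88.24.64.22
  88.24.96.0/19 (88.24.96.0 - 88.24.127.255) does not contain 88.24.64.22
  88.25.64.0/18 (88.25.64.0 - 88.25.127.255) does not contain 88.24.64.22
Longest matching prefix is /17 -> interface ens13.

ens13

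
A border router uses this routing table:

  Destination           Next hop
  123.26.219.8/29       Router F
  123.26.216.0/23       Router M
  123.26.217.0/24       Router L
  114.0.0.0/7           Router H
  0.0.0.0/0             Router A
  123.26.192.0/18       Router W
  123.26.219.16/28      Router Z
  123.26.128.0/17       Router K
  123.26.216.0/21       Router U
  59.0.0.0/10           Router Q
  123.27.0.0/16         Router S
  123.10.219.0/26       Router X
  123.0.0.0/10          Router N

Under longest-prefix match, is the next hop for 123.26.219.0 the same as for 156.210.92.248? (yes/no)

123.26.219.0: longest match 123.26.216.0/21 -> Router U
156.210.92.248: longest match 0.0.0.0/0 -> Router A

no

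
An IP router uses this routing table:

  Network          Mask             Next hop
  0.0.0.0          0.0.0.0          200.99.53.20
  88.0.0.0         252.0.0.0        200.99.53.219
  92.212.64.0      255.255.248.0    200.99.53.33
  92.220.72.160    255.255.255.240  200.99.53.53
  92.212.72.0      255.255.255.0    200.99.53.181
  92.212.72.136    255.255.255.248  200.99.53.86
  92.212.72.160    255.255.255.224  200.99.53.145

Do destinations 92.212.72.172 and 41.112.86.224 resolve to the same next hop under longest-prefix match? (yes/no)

no

92.212.72.172: longest match 92.212.72.160/27 -> 200.99.53.145
41.112.86.224: longest match 0.0.0.0/0 -> 200.99.53.20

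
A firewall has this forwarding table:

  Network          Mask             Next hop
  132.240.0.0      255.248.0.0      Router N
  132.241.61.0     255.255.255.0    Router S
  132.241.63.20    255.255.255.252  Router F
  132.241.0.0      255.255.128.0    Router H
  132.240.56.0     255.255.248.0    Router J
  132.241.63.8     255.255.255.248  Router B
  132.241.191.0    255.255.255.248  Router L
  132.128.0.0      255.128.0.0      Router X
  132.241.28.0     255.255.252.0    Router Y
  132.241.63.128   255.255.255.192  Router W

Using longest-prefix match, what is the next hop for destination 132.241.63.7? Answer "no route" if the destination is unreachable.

Routes whose prefix contains 132.241.63.7:
  132.128.0.0/9 (132.128.0.0 - 132.255.255.255) -> Router X
  132.240.0.0/13 (132.240.0.0 - 132.247.255.255) -> Router N
  132.241.0.0/17 (132.241.0.0 - 132.241.127.255) -> Router H
More-specific entries that do NOT match:
  132.241.63.20/30 (132.241.63.20 - 132.241.63.23) does not contain 132.241.63.7
  132.241.63.8/29 (132.241.63.8 - 132.241.63.15) does not contain 132.241.63.7
  132.241.191.0/29 (132.241.191.0 - 132.241.191.7) does not contain 132.241.63.7
  132.241.63.128/26 (132.241.63.128 - 132.241.63.191) does not contain 132.241.63.7
  132.241.61.0/24 (132.241.61.0 - 132.241.61.255) does not contain 132.241.63.7
  132.241.28.0/22 (132.241.28.0 - 132.241.31.255) does not contain 132.241.63.7
  132.240.56.0/21 (132.240.56.0 - 132.240.63.255) does not contain 132.241.63.7
Longest matching prefix is /17 -> next hop Router H.

Router H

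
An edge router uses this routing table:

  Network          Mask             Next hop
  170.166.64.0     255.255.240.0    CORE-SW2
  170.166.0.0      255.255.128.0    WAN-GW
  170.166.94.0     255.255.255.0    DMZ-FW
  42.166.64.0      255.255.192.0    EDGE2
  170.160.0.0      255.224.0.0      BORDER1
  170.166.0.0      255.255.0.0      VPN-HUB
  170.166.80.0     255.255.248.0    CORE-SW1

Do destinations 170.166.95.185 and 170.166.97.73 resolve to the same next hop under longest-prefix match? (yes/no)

yes

170.166.95.185: longest match 170.166.0.0/17 -> WAN-GW
170.166.97.73: longest match 170.166.0.0/17 -> WAN-GW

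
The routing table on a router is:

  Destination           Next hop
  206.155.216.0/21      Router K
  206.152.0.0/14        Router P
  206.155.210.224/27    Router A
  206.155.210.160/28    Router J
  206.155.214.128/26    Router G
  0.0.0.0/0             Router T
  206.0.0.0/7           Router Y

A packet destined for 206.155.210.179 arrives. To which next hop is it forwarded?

Router P

Routes whose prefix contains 206.155.210.179:
  0.0.0.0/0 (default, matches everything) -> Router T
  206.0.0.0/7 (206.0.0.0 - 207.255.255.255) -> Router Y
  206.152.0.0/14 (206.152.0.0 - 206.155.255.255) -> Router P
More-specific entries that do NOT match:
  206.155.210.160/28 (206.155.210.160 - 206.155.210.175) does not contain 206.155.210.179
  206.155.210.224/27 (206.155.210.224 - 206.155.210.255) does not contain 206.155.210.179
  206.155.214.128/26 (206.155.214.128 - 206.155.214.191) does not contain 206.155.210.179
  206.155.216.0/21 (206.155.216.0 - 206.155.223.255) does not contain 206.155.210.179
Longest matching prefix is /14 -> next hop Router P.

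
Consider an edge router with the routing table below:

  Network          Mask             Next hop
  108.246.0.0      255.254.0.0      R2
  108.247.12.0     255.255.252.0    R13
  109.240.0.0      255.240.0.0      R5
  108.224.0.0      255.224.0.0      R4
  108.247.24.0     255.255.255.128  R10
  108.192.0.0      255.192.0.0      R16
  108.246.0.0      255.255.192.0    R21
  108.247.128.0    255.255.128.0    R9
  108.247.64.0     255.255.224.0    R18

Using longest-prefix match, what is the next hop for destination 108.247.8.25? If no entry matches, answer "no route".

R2

Routes whose prefix contains 108.247.8.25:
  108.192.0.0/10 (108.192.0.0 - 108.255.255.255) -> R16
  108.224.0.0/11 (108.224.0.0 - 108.255.255.255) -> R4
  108.246.0.0/15 (108.246.0.0 - 108.247.255.255) -> R2
More-specific entries that do NOT match:
  108.247.24.0/25 (108.247.24.0 - 108.247.24.127) does not contain 108.247.8.25
  108.247.12.0/22 (108.247.12.0 - 108.247.15.255) does not contain 108.247.8.25
  108.247.64.0/19 (108.247.64.0 - 108.247.95.255) does not contain 108.247.8.25
  108.246.0.0/18 (108.246.0.0 - 108.246.63.255) does not contain 108.247.8.25
  108.247.128.0/17 (108.247.128.0 - 108.247.255.255) does not contain 108.247.8.25
Longest matching prefix is /15 -> next hop R2.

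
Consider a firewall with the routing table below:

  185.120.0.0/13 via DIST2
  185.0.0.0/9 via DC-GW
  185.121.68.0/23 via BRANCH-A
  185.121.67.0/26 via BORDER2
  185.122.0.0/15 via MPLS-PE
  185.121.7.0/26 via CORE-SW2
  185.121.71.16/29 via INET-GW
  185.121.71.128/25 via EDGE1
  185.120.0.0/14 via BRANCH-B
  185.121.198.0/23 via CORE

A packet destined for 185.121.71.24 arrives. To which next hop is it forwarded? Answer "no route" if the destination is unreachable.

BRANCH-B

Routes whose prefix contains 185.121.71.24:
  185.0.0.0/9 (185.0.0.0 - 185.127.255.255) -> DC-GW
  185.120.0.0/13 (185.120.0.0 - 185.127.255.255) -> DIST2
  185.120.0.0/14 (185.120.0.0 - 185.123.255.255) -> BRANCH-B
More-specific entries that do NOT match:
  185.121.71.16/29 (185.121.71.16 - 185.121.71.23) does not contain 185.121.71.24
  185.121.67.0/26 (185.121.67.0 - 185.121.67.63) does not contain 185.121.71.24
  185.121.7.0/26 (185.121.7.0 - 185.121.7.63) does not contain 185.121.71.24
  185.121.71.128/25 (185.121.71.128 - 185.121.71.255) does not contain 185.121.71.24
  185.121.68.0/23 (185.121.68.0 - 185.121.69.255) does not contain 185.121.71.24
  185.121.198.0/23 (185.121.198.0 - 185.121.199.255) does not contain 185.121.71.24
  185.122.0.0/15 (185.122.0.0 - 185.123.255.255) does not contain 185.121.71.24
Longest matching prefix is /14 -> next hop BRANCH-B.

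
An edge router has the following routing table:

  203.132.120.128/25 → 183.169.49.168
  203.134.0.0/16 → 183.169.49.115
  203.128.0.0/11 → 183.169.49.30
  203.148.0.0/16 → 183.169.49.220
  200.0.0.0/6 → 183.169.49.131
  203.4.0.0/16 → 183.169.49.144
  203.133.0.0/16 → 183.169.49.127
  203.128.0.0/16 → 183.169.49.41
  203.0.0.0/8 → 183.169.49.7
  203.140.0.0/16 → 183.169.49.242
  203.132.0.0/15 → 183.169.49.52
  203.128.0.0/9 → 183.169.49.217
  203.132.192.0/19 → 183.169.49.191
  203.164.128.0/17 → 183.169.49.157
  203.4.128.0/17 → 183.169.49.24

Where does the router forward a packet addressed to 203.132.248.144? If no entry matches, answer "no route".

Routes whose prefix contains 203.132.248.144:
  200.0.0.0/6 (200.0.0.0 - 203.255.255.255) -> 183.169.49.131
  203.0.0.0/8 (203.0.0.0 - 203.255.255.255) -> 183.169.49.7
  203.128.0.0/9 (203.128.0.0 - 203.255.255.255) -> 183.169.49.217
  203.128.0.0/11 (203.128.0.0 - 203.159.255.255) -> 183.169.49.30
  203.132.0.0/15 (203.132.0.0 - 203.133.255.255) -> 183.169.49.52
More-specific entries that do NOT match:
  203.132.120.128/25 (203.132.120.128 - 203.132.120.255) does not contain 203.132.248.144
  203.132.192.0/19 (203.132.192.0 - 203.132.223.255) does not contain 203.132.248.144
  203.164.128.0/17 (203.164.128.0 - 203.164.255.255) does not contain 203.132.248.144
  203.4.128.0/17 (203.4.128.0 - 203.4.255.255) does not contain 203.132.248.144
  203.134.0.0/16 (203.134.0.0 - 203.134.255.255) does not contain 203.132.248.144
  203.148.0.0/16 (203.148.0.0 - 203.148.255.255) does not contain 203.132.248.144
  203.4.0.0/16 (203.4.0.0 - 203.4.255.255) does not contain 203.132.248.144
  203.133.0.0/16 (203.133.0.0 - 203.133.255.255) does not contain 203.132.248.144
  203.128.0.0/16 (203.128.0.0 - 203.128.255.255) does not contain 203.132.248.144
  203.140.0.0/16 (203.140.0.0 - 203.140.255.255) does not contain 203.132.248.144
Longest matching prefix is /15 -> next hop 183.169.49.52.

183.169.49.52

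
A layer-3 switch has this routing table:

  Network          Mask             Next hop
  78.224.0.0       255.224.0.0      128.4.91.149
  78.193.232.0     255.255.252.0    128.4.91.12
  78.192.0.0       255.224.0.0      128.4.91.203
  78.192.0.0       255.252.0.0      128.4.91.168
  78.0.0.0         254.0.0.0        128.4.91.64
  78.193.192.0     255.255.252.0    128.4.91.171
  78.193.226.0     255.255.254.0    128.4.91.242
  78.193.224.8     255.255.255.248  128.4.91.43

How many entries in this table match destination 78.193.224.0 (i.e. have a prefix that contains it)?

Prefixes containing 78.193.224.0:
  78.0.0.0/7 (78.0.0.0 - 79.255.255.255)
  78.192.0.0/11 (78.192.0.0 - 78.223.255.255)
  78.192.0.0/14 (78.192.0.0 - 78.195.255.255)
Total matching entries: 3.

3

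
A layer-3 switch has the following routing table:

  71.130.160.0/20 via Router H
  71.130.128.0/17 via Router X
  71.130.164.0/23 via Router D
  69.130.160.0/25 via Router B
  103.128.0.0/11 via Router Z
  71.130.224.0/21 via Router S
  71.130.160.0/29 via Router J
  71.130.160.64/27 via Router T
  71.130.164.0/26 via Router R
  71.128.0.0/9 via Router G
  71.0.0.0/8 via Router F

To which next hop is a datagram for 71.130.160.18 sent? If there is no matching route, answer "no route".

Routes whose prefix contains 71.130.160.18:
  71.0.0.0/8 (71.0.0.0 - 71.255.255.255) -> Router F
  71.128.0.0/9 (71.128.0.0 - 71.255.255.255) -> Router G
  71.130.128.0/17 (71.130.128.0 - 71.130.255.255) -> Router X
  71.130.160.0/20 (71.130.160.0 - 71.130.175.255) -> Router H
More-specific entries that do NOT match:
  71.130.160.0/29 (71.130.160.0 - 71.130.160.7) does not contain 71.130.160.18
  71.130.160.64/27 (71.130.160.64 - 71.130.160.95) does not contain 71.130.160.18
  71.130.164.0/26 (71.130.164.0 - 71.130.164.63) does not contain 71.130.160.18
  69.130.160.0/25 (69.130.160.0 - 69.130.160.127) does not contain 71.130.160.18
  71.130.164.0/23 (71.130.164.0 - 71.130.165.255) does not contain 71.130.160.18
  71.130.224.0/21 (71.130.224.0 - 71.130.231.255) does not contain 71.130.160.18
Longest matching prefix is /20 -> next hop Router H.

Router H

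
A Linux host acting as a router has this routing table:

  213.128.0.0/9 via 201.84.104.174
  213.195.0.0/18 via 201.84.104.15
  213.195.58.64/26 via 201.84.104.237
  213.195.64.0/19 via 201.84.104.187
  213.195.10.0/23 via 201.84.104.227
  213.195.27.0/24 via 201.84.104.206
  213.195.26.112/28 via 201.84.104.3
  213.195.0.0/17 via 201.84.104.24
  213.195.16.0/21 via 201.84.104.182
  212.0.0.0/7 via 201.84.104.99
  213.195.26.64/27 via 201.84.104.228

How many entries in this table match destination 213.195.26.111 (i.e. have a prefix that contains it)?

Prefixes containing 213.195.26.111:
  212.0.0.0/7 (212.0.0.0 - 213.255.255.255)
  213.128.0.0/9 (213.128.0.0 - 213.255.255.255)
  213.195.0.0/17 (213.195.0.0 - 213.195.127.255)
  213.195.0.0/18 (213.195.0.0 - 213.195.63.255)
Total matching entries: 4.

4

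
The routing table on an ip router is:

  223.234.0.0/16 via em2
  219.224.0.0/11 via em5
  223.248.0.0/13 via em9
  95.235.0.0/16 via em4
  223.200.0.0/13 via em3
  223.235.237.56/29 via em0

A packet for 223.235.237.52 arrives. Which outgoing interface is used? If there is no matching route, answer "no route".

no route

No entry's prefix contains 223.235.237.52; there is no default route.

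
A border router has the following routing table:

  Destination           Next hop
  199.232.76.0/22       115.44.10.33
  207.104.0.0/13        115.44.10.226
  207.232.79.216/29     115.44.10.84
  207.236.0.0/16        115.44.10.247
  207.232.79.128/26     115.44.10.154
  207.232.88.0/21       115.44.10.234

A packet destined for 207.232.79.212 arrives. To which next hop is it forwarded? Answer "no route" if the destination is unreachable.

no route

No entry's prefix contains 207.232.79.212; there is no default route.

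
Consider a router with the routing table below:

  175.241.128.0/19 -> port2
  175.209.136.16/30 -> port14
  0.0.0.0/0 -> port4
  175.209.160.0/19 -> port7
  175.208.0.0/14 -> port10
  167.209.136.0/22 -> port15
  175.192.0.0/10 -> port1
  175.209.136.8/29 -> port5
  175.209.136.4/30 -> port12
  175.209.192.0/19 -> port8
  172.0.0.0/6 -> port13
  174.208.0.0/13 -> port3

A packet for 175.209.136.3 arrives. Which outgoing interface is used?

port10

Routes whose prefix contains 175.209.136.3:
  0.0.0.0/0 (default, matches everything) -> port4
  172.0.0.0/6 (172.0.0.0 - 175.255.255.255) -> port13
  175.192.0.0/10 (175.192.0.0 - 175.255.255.255) -> port1
  175.208.0.0/14 (175.208.0.0 - 175.211.255.255) -> port10
More-specific entries that do NOT match:
  175.209.136.16/30 (175.209.136.16 - 175.209.136.19) does not contain 175.209.136.3
  175.209.136.4/30 (175.209.136.4 - 175.209.136.7) does not contain 175.209.136.3
  175.209.136.8/29 (175.209.136.8 - 175.209.136.15) does not contain 175.209.136.3
  167.209.136.0/22 (167.209.136.0 - 167.209.139.255) does not contain 175.209.136.3
  175.241.128.0/19 (175.241.128.0 - 175.241.159.255) does not contain 175.209.136.3
  175.209.160.0/19 (175.209.160.0 - 175.209.191.255) does not contain 175.209.136.3
  175.209.192.0/19 (175.209.192.0 - 175.209.223.255) does not contain 175.209.136.3
Longest matching prefix is /14 -> interface port10.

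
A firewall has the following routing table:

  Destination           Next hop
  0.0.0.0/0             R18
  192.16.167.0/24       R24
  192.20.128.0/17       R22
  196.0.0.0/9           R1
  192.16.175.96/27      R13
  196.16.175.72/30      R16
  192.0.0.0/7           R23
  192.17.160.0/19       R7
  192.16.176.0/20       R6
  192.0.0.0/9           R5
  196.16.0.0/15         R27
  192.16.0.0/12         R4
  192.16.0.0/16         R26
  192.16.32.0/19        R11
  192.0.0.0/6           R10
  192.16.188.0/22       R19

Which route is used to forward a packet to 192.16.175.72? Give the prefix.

192.16.0.0/16

Entries matching 192.16.175.72:
  0.0.0.0/0 (default, matches everything)
  192.0.0.0/6 (192.0.0.0 - 195.255.255.255)
  192.0.0.0/7 (192.0.0.0 - 193.255.255.255)
  192.0.0.0/9 (192.0.0.0 - 192.127.255.255)
  192.16.0.0/12 (192.16.0.0 - 192.31.255.255)
  192.16.0.0/16 (192.16.0.0 - 192.16.255.255)
Most specific is 192.16.0.0/16.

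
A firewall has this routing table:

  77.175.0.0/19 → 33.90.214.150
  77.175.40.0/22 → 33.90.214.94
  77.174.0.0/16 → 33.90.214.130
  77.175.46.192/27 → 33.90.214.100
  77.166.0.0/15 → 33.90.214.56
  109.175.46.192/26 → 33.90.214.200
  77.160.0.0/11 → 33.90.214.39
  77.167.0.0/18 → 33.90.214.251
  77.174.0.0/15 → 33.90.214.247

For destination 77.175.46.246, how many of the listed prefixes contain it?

2

Prefixes containing 77.175.46.246:
  77.160.0.0/11 (77.160.0.0 - 77.191.255.255)
  77.174.0.0/15 (77.174.0.0 - 77.175.255.255)
Total matching entries: 2.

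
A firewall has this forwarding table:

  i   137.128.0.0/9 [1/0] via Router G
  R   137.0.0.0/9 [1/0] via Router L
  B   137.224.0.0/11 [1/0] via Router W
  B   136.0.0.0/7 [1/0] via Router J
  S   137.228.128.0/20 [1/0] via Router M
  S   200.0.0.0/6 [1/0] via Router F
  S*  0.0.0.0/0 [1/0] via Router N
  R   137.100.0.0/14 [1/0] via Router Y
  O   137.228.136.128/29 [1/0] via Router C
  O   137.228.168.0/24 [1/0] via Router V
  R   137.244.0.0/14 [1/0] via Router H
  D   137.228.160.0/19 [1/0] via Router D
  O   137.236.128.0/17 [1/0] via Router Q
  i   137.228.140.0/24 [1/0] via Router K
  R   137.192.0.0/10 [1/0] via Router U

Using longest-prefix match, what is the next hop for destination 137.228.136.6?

Router M

Routes whose prefix contains 137.228.136.6:
  0.0.0.0/0 (default, matches everything) -> Router N
  136.0.0.0/7 (136.0.0.0 - 137.255.255.255) -> Router J
  137.128.0.0/9 (137.128.0.0 - 137.255.255.255) -> Router G
  137.192.0.0/10 (137.192.0.0 - 137.255.255.255) -> Router U
  137.224.0.0/11 (137.224.0.0 - 137.255.255.255) -> Router W
  137.228.128.0/20 (137.228.128.0 - 137.228.143.255) -> Router M
More-specific entries that do NOT match:
  137.228.136.128/29 (137.228.136.128 - 137.228.136.135) does not contain 137.228.136.6
  137.228.168.0/24 (137.228.168.0 - 137.228.168.255) does not contain 137.228.136.6
  137.228.140.0/24 (137.228.140.0 - 137.228.140.255) does not contain 137.228.136.6
Longest matching prefix is /20 -> next hop Router M.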